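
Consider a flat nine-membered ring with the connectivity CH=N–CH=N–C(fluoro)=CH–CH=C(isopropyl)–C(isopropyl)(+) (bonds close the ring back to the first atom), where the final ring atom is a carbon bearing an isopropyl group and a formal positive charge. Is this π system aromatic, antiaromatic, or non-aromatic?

Every ring atom contributes a p orbital perpendicular to the ring (the double-bond atoms are sp², each contributing one p electron; the doubly-bonded nitrogens are pyridine-type — their lone pairs lie in the ring plane, leaving one electron in the p orbital; the carbocation has an empty p orbital), so the π system is cyclic and fully conjugated.
π-electron count: 4 × 2 = 8 from the double-bond units + 0 from the C(isopropyl)(+) atom = 8.
A 4n π count (8, n = 2) in a planar conjugated ring means antiaromatic.

Antiaromatic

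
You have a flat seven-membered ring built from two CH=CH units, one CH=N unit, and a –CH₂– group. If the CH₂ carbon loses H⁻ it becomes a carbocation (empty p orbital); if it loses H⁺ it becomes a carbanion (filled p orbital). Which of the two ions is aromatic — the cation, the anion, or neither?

In either ion the ring is fully conjugated: every atom, including the new sp² carbon, supplies a p orbital.
Cation: 3 × 2 + 0 = 6 π electrons → 4(1)+2, aromatic.
Anion: 3 × 2 + 2 = 8 π electrons → 4(2), antiaromatic.

The cation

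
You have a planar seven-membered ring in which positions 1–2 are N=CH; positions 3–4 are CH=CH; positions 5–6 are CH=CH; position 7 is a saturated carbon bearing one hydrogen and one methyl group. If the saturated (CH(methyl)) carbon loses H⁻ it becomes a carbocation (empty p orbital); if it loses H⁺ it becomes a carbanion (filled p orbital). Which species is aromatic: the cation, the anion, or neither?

The cation

Once that carbon is sp², every ring atom has a p orbital and both ions are fully conjugated.
Cation: 3 × 2 + 0 = 6 π electrons → 4(1)+2, aromatic.
Anion: 3 × 2 + 2 = 8 π electrons → 4(2), antiaromatic.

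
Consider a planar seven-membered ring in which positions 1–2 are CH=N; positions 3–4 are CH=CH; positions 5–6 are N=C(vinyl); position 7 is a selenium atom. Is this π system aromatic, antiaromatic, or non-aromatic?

Check conjugation: each doubly-bonded ring atom is sp² with one p-orbital electron; the doubly-bonded nitrogens are pyridine-type — their lone pairs lie in the ring plane, leaving one electron in the p orbital; the selenium donates one lone pair from its p orbital — every position has a p orbital, so the cyclic π system is continuous.
Adding the contributions, 3 × 2 = 6 from the double-bond units + 2 from the Se atom = 8.
With 8 = 4·2 π electrons, Hückel's rule classifies the planar ring as antiaromatic.

Antiaromatic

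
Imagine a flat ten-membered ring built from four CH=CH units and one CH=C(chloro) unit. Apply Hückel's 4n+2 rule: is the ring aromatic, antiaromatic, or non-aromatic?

Every ring atom contributes a p orbital perpendicular to the ring (the double-bond atoms are sp², each contributing one p electron), so the π system is cyclic and fully conjugated.
π-electron count: 5 × 2 = 10 from the 5 double-bond units.
That gives a 4n+2 count (10, n = 2).

Aromatic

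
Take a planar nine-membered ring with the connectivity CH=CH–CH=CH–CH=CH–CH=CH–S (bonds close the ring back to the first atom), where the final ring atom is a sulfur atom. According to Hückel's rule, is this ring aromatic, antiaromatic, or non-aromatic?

Check conjugation: the double-bond atoms are sp², each contributing one p electron; the sulfur donates one lone pair from its p orbital — every position has a p orbital, so the cyclic π system is continuous.
Tallying contributions gives 4 × 2 = 8 from the double-bond units + 2 from the S atom = 10.
That gives a 4n+2 count (10, n = 2).

Aromatic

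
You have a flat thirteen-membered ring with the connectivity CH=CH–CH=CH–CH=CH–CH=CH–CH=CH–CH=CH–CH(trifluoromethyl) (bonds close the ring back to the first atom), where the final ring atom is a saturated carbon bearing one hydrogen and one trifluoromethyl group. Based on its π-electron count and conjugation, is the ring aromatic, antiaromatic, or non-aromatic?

Non-aromatic

Because that saturated carbon is sp³ and has no p orbital in the ring π system at the CH(trifluoromethyl) position, the π system cannot extend all the way around the ring.
Hückel's rule only applies to fully conjugated rings, so this one is simply non-aromatic.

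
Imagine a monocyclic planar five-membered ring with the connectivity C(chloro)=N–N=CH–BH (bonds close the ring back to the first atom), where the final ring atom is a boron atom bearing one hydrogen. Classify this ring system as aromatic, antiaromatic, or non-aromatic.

The p orbitals form a continuous loop: each doubly-bonded ring atom is sp² with one p-orbital electron; each =N– nitrogen is pyridine-type (lone pair in the sp² plane, one electron in the p orbital); the boron has an empty p orbital. The ring is fully conjugated.
Counting π electrons: 2 × 2 = 4 from the double-bond units + 0 from the BH atom = 4.
4 = 4(1); a planar, fully conjugated 4n system is antiaromatic.

Antiaromatic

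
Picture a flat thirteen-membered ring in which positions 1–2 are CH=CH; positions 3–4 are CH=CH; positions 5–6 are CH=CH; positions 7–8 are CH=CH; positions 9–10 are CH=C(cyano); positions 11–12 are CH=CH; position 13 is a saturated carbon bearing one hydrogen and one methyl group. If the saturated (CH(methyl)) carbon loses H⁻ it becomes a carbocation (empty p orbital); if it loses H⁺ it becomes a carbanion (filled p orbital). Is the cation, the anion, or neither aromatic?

Once that carbon is sp², every ring atom has a p orbital and both ions are fully conjugated.
Cation: 6 × 2 + 0 = 12 π electrons → 4(3), antiaromatic.
Anion: 6 × 2 + 2 = 14 π electrons → 4(3)+2, aromatic.

The anion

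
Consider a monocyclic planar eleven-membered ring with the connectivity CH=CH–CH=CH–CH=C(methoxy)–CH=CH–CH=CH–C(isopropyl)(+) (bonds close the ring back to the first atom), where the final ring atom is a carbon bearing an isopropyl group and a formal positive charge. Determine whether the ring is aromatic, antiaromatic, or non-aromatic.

Aromatic

Check conjugation: every atom in a ring double bond is sp² and brings one electron to the p orbital; the carbocation has an empty p orbital — every position has a p orbital, so the cyclic π system is continuous.
π-electron count: 5 × 2 = 10 from the double-bond units + 0 from the C(isopropyl)(+) atom = 10.
10 = 4(2) + 2, which satisfies Hückel's 4n+2 rule.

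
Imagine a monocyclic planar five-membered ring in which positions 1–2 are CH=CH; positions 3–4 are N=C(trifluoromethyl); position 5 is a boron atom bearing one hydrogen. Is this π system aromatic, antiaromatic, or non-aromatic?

Check conjugation: every atom in a ring double bond is sp² and brings one electron to the p orbital; each =N– nitrogen is pyridine-type (lone pair in the sp² plane, one electron in the p orbital); the boron has an empty p orbital — every position has a p orbital, so the cyclic π system is continuous.
Counting π electrons: 2 × 2 = 4 from the double-bond units + 0 from the BH atom = 4.
4 = 4(1); a planar, fully conjugated 4n system is antiaromatic.

Antiaromatic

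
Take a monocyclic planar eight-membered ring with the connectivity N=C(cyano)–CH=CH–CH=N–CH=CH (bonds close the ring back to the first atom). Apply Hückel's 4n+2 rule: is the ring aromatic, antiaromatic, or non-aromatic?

Antiaromatic

Check conjugation: each doubly-bonded ring atom is sp² with one p-orbital electron; each =N– nitrogen is pyridine-type (lone pair in the sp² plane, one electron in the p orbital) — every position has a p orbital, so the cyclic π system is continuous.
Counting π electrons: 4 × 2 = 8 from the 4 double-bond units.
A 4n π count (8, n = 2) in a planar conjugated ring means antiaromatic.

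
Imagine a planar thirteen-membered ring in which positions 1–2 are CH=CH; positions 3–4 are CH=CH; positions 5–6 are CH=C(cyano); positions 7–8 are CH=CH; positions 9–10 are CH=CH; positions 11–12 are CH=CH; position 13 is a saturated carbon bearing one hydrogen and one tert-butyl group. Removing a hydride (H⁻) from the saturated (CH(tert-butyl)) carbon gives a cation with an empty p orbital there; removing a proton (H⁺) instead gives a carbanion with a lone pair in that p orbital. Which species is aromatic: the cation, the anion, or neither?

The anion

Both ions have a continuous loop of p orbitals — each ring atom is sp².
Cation: 6 × 2 + 0 = 12 π electrons → 4(3), antiaromatic.
Anion: 6 × 2 + 2 = 14 π electrons → 4(3)+2, aromatic.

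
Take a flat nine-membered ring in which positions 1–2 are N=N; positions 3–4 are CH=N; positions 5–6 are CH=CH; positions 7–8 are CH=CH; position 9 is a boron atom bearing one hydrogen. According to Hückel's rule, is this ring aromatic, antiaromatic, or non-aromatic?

Antiaromatic

All ring atoms are sp² and supply a p orbital to the ring (every atom in a ring double bond is sp² and brings one electron to the p orbital; each =N– nitrogen is pyridine-type (lone pair in the sp² plane, one electron in the p orbital); the boron has an empty p orbital); the conjugation is uninterrupted.
π-electron count: 4 × 2 = 8 from the double-bond units + 0 from the BH atom = 8.
With 8 = 4·2 π electrons, Hückel's rule classifies the planar ring as antiaromatic.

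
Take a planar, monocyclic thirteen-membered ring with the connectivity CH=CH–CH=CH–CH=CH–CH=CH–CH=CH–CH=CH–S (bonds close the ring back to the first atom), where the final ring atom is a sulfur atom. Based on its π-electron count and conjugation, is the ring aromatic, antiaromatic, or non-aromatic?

Aromatic

All ring atoms are sp² and supply a p orbital to the ring (each doubly-bonded ring atom is sp² with one p-orbital electron; the sulfur donates one lone pair from its p orbital); the conjugation is uninterrupted.
Counting π electrons: 6 × 2 = 12 from the double-bond units + 2 from the S atom = 14.
With 14 π electrons (n = 3), the Hückel 4n+2 condition holds.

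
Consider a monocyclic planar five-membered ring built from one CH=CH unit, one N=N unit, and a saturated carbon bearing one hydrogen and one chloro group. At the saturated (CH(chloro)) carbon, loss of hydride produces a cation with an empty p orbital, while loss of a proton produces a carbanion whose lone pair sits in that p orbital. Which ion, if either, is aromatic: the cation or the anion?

In both ions every ring atom is sp² and contributes a p orbital, so both rings are fully conjugated.
Cation: 2 × 2 + 0 = 4 π electrons → 4(1), antiaromatic.
Anion: 2 × 2 + 2 = 6 π electrons → 4(1)+2, aromatic.

The anion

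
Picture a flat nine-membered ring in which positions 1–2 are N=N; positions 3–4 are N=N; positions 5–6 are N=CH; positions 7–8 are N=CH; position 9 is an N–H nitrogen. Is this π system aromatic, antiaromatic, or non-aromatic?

The p orbitals form a continuous loop: each doubly-bonded ring atom is sp² with one p-orbital electron; each sp² =N– keeps its lone pair in-plane and puts one electron into the π system; the pyrrole-type nitrogen donates its lone pair from the p orbital. The ring is fully conjugated.
Tallying contributions gives 4 × 2 = 8 from the double-bond units + 2 from the NH atom = 10.
Since 10 = 4·2 + 2, the ring meets the 4n+2 criterion.

Aromatic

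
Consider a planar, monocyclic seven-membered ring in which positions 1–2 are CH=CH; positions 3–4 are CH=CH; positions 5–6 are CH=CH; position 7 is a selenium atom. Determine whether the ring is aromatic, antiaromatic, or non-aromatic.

Every ring atom contributes a p orbital perpendicular to the ring (each doubly-bonded ring atom is sp² with one p-orbital electron; the selenium donates one lone pair from its p orbital), so the π system is cyclic and fully conjugated.
Adding the contributions, 3 × 2 = 6 from the double-bond units + 2 from the Se atom = 8.
8 = 4(2); a planar, fully conjugated 4n system is antiaromatic.

Antiaromatic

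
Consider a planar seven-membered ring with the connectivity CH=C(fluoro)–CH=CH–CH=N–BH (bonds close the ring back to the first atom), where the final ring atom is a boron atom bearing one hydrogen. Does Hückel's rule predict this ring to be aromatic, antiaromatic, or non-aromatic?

Aromatic

The p orbitals form a continuous loop: every atom in a ring double bond is sp² and brings one electron to the p orbital; each =N– nitrogen is pyridine-type (lone pair in the sp² plane, one electron in the p orbital); the boron has an empty p orbital. The ring is fully conjugated.
Tallying contributions gives 3 × 2 = 6 from the double-bond units + 0 from the BH atom = 6.
That gives a 4n+2 count (6, n = 1).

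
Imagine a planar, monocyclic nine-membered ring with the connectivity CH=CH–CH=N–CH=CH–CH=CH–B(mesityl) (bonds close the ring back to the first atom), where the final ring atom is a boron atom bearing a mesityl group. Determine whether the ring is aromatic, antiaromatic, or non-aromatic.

Antiaromatic

Every ring atom contributes a p orbital perpendicular to the ring (each doubly-bonded ring atom is sp² with one p-orbital electron; the doubly-bonded nitrogens are pyridine-type — their lone pairs lie in the ring plane, leaving one electron in the p orbital; the boron has an empty p orbital), so the π system is cyclic and fully conjugated.
Adding the contributions, 4 × 2 = 8 from the double-bond units + 0 from the B(mesityl) atom = 8.
8 = 4(2); a planar, fully conjugated 4n system is antiaromatic.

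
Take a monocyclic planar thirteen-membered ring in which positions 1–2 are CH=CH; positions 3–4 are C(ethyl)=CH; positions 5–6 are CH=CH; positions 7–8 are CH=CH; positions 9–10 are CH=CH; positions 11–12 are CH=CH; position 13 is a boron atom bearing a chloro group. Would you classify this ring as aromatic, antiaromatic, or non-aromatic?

Every ring atom contributes a p orbital perpendicular to the ring (every atom in a ring double bond is sp² and brings one electron to the p orbital; the boron has an empty p orbital), so the π system is cyclic and fully conjugated.
Tallying contributions gives 6 × 2 = 12 from the double-bond units + 0 from the B(chloro) atom = 12.
12 = 4(3); a planar, fully conjugated 4n system is antiaromatic.

Antiaromatic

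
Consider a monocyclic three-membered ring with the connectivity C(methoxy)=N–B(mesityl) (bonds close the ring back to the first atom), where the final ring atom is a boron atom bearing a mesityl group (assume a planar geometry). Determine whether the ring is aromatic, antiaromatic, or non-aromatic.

Aromatic

The p orbitals form a continuous loop: each doubly-bonded ring atom is sp² with one p-orbital electron; the doubly-bonded nitrogens are pyridine-type — their lone pairs lie in the ring plane, leaving one electron in the p orbital; the boron has an empty p orbital. The ring is fully conjugated.
Counting π electrons: 1 × 2 = 2 from the double-bond unit + 0 from the B(mesityl) atom = 2.
2 = 4(0) + 2, which satisfies Hückel's 4n+2 rule.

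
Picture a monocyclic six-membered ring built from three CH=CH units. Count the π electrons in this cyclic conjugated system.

Check conjugation: every atom in a ring double bond is sp² and brings one electron to the p orbital — every position has a p orbital, so the cyclic π system is continuous.
π-electron count: 3 × 2 = 6 from the 3 double-bond units.
(The species described is benzene.)

6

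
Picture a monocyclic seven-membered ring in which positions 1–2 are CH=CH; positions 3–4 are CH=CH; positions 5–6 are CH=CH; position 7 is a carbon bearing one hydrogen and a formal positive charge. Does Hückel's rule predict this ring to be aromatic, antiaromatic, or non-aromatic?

Aromatic

The p orbitals form a continuous loop: the double-bond atoms are sp², each contributing one p electron; the carbocation has an empty p orbital. The ring is fully conjugated.
Adding the contributions, 3 × 2 = 6 from the double-bond units + 0 from the CH(+) atom = 6.
Since 6 = 4·1 + 2, the ring meets the 4n+2 criterion.
(The species described is the tropylium cation.)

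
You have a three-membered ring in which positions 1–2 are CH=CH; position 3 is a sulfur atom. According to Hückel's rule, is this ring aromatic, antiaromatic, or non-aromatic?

Antiaromatic

The p orbitals form a continuous loop: each doubly-bonded ring atom is sp² with one p-orbital electron; the sulfur donates one lone pair from its p orbital. The ring is fully conjugated.
Tallying contributions gives 1 × 2 = 2 from the double-bond unit + 2 from the S atom = 4.
4 is a 4n count (n = 1), so the planar conjugated ring is antiaromatic.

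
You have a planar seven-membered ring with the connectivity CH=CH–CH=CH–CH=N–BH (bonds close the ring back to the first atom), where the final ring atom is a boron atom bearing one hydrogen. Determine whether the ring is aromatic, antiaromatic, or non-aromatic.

Every ring atom contributes a p orbital perpendicular to the ring (the double-bond atoms are sp², each contributing one p electron; each sp² =N– keeps its lone pair in-plane and puts one electron into the π system; the boron has an empty p orbital), so the π system is cyclic and fully conjugated.
Counting π electrons: 3 × 2 = 6 from the double-bond units + 0 from the BH atom = 6.
6 = 4(1) + 2, which satisfies Hückel's 4n+2 rule.

Aromatic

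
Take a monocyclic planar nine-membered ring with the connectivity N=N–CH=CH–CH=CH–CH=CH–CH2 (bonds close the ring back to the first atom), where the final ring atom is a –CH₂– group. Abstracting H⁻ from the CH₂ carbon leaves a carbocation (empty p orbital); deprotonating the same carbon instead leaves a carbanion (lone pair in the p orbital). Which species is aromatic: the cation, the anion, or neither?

In either ion the ring is fully conjugated: every atom, including the new sp² carbon, supplies a p orbital.
Cation: 4 × 2 + 0 = 8 π electrons → 4(2), antiaromatic.
Anion: 4 × 2 + 2 = 10 π electrons → 4(2)+2, aromatic.

The anion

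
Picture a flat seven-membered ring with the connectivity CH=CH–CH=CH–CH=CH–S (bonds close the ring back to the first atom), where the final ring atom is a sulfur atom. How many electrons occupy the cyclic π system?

8

The p orbitals form a continuous loop: each doubly-bonded ring atom is sp² with one p-orbital electron; the sulfur donates one lone pair from its p orbital. The ring is fully conjugated.
Adding the contributions, 3 × 2 = 6 from the double-bond units + 2 from the S atom = 8.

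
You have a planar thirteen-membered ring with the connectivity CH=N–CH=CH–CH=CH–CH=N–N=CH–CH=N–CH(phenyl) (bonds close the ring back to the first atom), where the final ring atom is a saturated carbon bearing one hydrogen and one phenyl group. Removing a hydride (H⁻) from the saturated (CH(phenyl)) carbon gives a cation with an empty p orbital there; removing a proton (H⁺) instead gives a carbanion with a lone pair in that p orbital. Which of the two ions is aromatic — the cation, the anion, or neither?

The anion

In either ion the ring is fully conjugated: every atom, including the new sp² carbon, supplies a p orbital.
Cation: 6 × 2 + 0 = 12 π electrons → 4(3), antiaromatic.
Anion: 6 × 2 + 2 = 14 π electrons → 4(3)+2, aromatic.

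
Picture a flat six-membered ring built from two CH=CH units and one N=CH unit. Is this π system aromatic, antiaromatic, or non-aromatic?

Aromatic

The p orbitals form a continuous loop: every atom in a ring double bond is sp² and brings one electron to the p orbital; each sp² =N– keeps its lone pair in-plane and puts one electron into the π system. The ring is fully conjugated.
π-electron count: 3 × 2 = 6 from the 3 double-bond units.
That gives a 4n+2 count (6, n = 1).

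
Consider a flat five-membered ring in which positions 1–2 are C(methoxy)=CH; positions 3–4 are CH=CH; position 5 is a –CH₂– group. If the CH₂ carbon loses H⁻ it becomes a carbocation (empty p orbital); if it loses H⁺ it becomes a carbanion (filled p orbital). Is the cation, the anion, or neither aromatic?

In both ions every ring atom is sp² and contributes a p orbital, so both rings are fully conjugated.
Cation: 2 × 2 + 0 = 4 π electrons → 4(1), antiaromatic.
Anion: 2 × 2 + 2 = 6 π electrons → 4(1)+2, aromatic.

The anion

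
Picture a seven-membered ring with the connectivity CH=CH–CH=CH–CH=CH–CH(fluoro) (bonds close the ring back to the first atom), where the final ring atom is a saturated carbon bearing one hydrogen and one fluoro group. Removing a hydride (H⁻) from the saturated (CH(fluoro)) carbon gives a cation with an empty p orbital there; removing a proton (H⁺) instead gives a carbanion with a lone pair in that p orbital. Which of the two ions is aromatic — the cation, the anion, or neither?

Once that carbon is sp², every ring atom has a p orbital and both ions are fully conjugated.
Cation: 3 × 2 + 0 = 6 π electrons → 4(1)+2, aromatic.
Anion: 3 × 2 + 2 = 8 π electrons → 4(2), antiaromatic.

The cation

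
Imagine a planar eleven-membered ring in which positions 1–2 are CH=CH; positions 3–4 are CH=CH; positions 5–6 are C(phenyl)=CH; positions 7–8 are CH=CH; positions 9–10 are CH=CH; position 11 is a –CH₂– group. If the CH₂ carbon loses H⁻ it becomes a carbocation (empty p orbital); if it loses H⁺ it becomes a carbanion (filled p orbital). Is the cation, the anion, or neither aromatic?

The cation

Both ions have a continuous loop of p orbitals — each ring atom is sp².
Cation: 5 × 2 + 0 = 10 π electrons → 4(2)+2, aromatic.
Anion: 5 × 2 + 2 = 12 π electrons → 4(3), antiaromatic.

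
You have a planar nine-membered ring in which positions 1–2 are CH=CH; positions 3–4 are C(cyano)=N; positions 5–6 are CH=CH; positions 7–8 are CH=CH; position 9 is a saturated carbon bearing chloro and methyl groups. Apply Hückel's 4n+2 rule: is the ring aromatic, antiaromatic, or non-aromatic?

Because that saturated carbon is sp³ and has no p orbital in the ring π system at the C(chloro)(methyl) position, the π system cannot extend all the way around the ring.
Broken conjugation rules out both aromaticity and antiaromaticity.

Non-aromatic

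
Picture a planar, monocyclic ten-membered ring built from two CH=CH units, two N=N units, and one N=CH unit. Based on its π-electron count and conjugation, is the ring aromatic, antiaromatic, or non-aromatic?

Check conjugation: the double-bond atoms are sp², each contributing one p electron; each sp² =N– keeps its lone pair in-plane and puts one electron into the π system — every position has a p orbital, so the cyclic π system is continuous.
Tallying contributions gives 5 × 2 = 10 from the 5 double-bond units.
With 10 π electrons (n = 2), the Hückel 4n+2 condition holds.

Aromatic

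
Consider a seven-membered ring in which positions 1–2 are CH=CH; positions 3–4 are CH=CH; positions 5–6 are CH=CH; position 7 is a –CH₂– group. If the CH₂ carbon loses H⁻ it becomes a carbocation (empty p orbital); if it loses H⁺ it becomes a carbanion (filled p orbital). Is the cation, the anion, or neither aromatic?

The cation

Once that carbon is sp², every ring atom has a p orbital and both ions are fully conjugated.
Cation: 3 × 2 + 0 = 6 π electrons → 4(1)+2, aromatic.
Anion: 3 × 2 + 2 = 8 π electrons → 4(2), antiaromatic.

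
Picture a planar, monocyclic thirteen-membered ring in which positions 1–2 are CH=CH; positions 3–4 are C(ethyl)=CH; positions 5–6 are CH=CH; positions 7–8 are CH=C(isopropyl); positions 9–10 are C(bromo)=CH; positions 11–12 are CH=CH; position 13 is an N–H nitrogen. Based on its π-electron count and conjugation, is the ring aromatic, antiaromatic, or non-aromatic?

The p orbitals form a continuous loop: each doubly-bonded ring atom is sp² with one p-orbital electron; the pyrrole-type nitrogen donates its lone pair from the p orbital. The ring is fully conjugated.
Counting π electrons: 6 × 2 = 12 from the double-bond units + 2 from the NH atom = 14.
With 14 π electrons (n = 3), the Hückel 4n+2 condition holds.

Aromatic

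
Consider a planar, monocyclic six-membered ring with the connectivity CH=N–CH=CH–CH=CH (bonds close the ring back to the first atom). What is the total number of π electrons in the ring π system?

The p orbitals form a continuous loop: the double-bond atoms are sp², each contributing one p electron; each =N– nitrogen is pyridine-type (lone pair in the sp² plane, one electron in the p orbital). The ring is fully conjugated.
Adding the contributions, 3 × 2 = 6 from the 3 double-bond units.

6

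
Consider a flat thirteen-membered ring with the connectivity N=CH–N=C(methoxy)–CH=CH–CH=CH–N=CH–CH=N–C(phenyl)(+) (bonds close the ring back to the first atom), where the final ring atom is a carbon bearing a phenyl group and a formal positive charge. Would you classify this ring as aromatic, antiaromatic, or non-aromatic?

Every ring atom contributes a p orbital perpendicular to the ring (the double-bond atoms are sp², each contributing one p electron; the doubly-bonded nitrogens are pyridine-type — their lone pairs lie in the ring plane, leaving one electron in the p orbital; the carbocation has an empty p orbital), so the π system is cyclic and fully conjugated.
Counting π electrons: 6 × 2 = 12 from the double-bond units + 0 from the C(phenyl)(+) atom = 12.
With 12 = 4·3 π electrons, Hückel's rule classifies the planar ring as antiaromatic.

Antiaromatic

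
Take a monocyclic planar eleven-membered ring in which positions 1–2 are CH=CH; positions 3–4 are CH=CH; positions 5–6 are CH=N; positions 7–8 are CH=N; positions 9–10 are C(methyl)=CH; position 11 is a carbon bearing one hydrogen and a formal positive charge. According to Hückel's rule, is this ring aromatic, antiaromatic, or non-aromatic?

Aromatic

The p orbitals form a continuous loop: every atom in a ring double bond is sp² and brings one electron to the p orbital; each sp² =N– keeps its lone pair in-plane and puts one electron into the π system; the carbocation has an empty p orbital. The ring is fully conjugated.
π-electron count: 5 × 2 = 10 from the double-bond units + 0 from the CH(+) atom = 10.
That gives a 4n+2 count (10, n = 2).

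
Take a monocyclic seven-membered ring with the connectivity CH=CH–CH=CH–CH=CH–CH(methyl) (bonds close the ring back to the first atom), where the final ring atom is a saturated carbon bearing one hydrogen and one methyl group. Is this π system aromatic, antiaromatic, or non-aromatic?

Non-aromatic

The CH(methyl) position has four σ bonds — that saturated carbon is sp³ and has no p orbital in the ring π system — so the cyclic conjugation is interrupted.
Without a continuous loop of overlapping p orbitals the Hückel electron count never comes into play.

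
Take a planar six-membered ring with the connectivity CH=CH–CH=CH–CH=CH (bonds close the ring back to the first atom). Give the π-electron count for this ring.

The p orbitals form a continuous loop: the double-bond atoms are sp², each contributing one p electron. The ring is fully conjugated.
Tallying contributions gives 3 × 2 = 6 from the 3 double-bond units.
(The species described is benzene.)

6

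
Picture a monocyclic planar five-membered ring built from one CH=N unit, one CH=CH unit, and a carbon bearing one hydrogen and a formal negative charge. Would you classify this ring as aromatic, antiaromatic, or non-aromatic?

Check conjugation: every atom in a ring double bond is sp² and brings one electron to the p orbital; each =N– nitrogen is pyridine-type (lone pair in the sp² plane, one electron in the p orbital); the carbanion's lone pair occupies the p orbital — every position has a p orbital, so the cyclic π system is continuous.
π-electron count: 2 × 2 = 4 from the double-bond units + 2 from the CH(-) atom = 6.
With 6 π electrons (n = 1), the Hückel 4n+2 condition holds.

Aromatic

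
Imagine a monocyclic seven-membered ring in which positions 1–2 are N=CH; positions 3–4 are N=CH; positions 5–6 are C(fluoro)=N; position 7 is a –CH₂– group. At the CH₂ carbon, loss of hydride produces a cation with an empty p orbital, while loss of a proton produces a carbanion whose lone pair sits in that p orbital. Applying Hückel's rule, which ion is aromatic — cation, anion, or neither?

The cation

Both ions have a continuous loop of p orbitals — each ring atom is sp².
Cation: 3 × 2 + 0 = 6 π electrons → 4(1)+2, aromatic.
Anion: 3 × 2 + 2 = 8 π electrons → 4(2), antiaromatic.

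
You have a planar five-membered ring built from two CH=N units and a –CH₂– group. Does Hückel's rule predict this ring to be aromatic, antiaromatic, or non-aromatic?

The CH2 position has four σ bonds — the tetrahedral CH₂ carbon is sp³ and has no p orbital in the ring π system — so the cyclic conjugation is interrupted.
Hückel's rule only applies to fully conjugated rings, so this one is simply non-aromatic.

Non-aromatic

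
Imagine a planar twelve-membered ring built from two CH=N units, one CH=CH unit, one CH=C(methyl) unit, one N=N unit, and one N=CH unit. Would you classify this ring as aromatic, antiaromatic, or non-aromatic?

Antiaromatic

Every ring atom contributes a p orbital perpendicular to the ring (each doubly-bonded ring atom is sp² with one p-orbital electron; each =N– nitrogen is pyridine-type (lone pair in the sp² plane, one electron in the p orbital)), so the π system is cyclic and fully conjugated.
Counting π electrons: 6 × 2 = 12 from the 6 double-bond units.
A 4n π count (12, n = 3) in a planar conjugated ring means antiaromatic.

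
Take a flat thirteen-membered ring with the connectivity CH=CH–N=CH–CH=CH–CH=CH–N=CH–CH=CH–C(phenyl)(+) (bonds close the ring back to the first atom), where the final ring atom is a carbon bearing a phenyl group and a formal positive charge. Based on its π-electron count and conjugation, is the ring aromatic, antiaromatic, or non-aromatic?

All ring atoms are sp² and supply a p orbital to the ring (the double-bond atoms are sp², each contributing one p electron; the doubly-bonded nitrogens are pyridine-type — their lone pairs lie in the ring plane, leaving one electron in the p orbital; the carbocation has an empty p orbital); the conjugation is uninterrupted.
Counting π electrons: 6 × 2 = 12 from the double-bond units + 0 from the C(phenyl)(+) atom = 12.
A 4n π count (12, n = 3) in a planar conjugated ring means antiaromatic.

Antiaromatic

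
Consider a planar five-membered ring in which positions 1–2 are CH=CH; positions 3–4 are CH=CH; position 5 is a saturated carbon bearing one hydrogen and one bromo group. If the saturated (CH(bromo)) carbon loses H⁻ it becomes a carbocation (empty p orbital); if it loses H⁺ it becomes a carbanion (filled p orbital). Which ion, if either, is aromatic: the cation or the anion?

The anion

In either ion the ring is fully conjugated: every atom, including the new sp² carbon, supplies a p orbital.
Cation: 2 × 2 + 0 = 4 π electrons → 4(1), antiaromatic.
Anion: 2 × 2 + 2 = 6 π electrons → 4(1)+2, aromatic.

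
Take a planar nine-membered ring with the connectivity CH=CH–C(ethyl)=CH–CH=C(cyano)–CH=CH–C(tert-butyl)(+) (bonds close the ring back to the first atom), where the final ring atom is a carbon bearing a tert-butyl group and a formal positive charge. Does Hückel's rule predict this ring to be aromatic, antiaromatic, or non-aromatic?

Antiaromatic

Check conjugation: every atom in a ring double bond is sp² and brings one electron to the p orbital; the carbocation has an empty p orbital — every position has a p orbital, so the cyclic π system is continuous.
Tallying contributions gives 4 × 2 = 8 from the double-bond units + 0 from the C(tert-butyl)(+) atom = 8.
8 is a 4n count (n = 2), so the planar conjugated ring is antiaromatic.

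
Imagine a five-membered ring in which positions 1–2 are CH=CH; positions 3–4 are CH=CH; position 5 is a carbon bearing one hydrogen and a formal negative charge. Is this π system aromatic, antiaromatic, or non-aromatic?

Aromatic

The p orbitals form a continuous loop: each doubly-bonded ring atom is sp² with one p-orbital electron; the carbanion's lone pair occupies the p orbital. The ring is fully conjugated.
Adding the contributions, 2 × 2 = 4 from the double-bond units + 2 from the CH(-) atom = 6.
Since 6 = 4·1 + 2, the ring meets the 4n+2 criterion.
This is the cyclopentadienyl anion.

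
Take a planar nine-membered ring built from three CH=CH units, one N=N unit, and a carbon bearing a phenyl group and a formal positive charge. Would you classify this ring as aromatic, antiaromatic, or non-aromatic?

Antiaromatic

Every ring atom contributes a p orbital perpendicular to the ring (each doubly-bonded ring atom is sp² with one p-orbital electron; each sp² =N– keeps its lone pair in-plane and puts one electron into the π system; the carbocation has an empty p orbital), so the π system is cyclic and fully conjugated.
Adding the contributions, 4 × 2 = 8 from the double-bond units + 0 from the C(phenyl)(+) atom = 8.
8 = 4(2); a planar, fully conjugated 4n system is antiaromatic.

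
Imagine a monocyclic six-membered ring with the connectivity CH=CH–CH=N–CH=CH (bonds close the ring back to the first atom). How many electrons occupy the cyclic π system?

Every ring atom contributes a p orbital perpendicular to the ring (the double-bond atoms are sp², each contributing one p electron; each =N– nitrogen is pyridine-type (lone pair in the sp² plane, one electron in the p orbital)), so the π system is cyclic and fully conjugated.
π-electron count: 3 × 2 = 6 from the 3 double-bond units.

6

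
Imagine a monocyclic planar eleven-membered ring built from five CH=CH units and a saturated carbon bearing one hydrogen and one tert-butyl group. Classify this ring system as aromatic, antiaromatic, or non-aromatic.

Non-aromatic

The CH(tert-butyl) carbon is saturated: that saturated carbon is sp³ and has no p orbital in the ring π system. Conjugation is not continuous around the ring.
Broken conjugation rules out both aromaticity and antiaromaticity.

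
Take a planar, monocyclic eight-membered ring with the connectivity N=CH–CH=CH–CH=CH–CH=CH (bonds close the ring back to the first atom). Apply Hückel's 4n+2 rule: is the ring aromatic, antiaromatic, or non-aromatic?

Antiaromatic

Check conjugation: each doubly-bonded ring atom is sp² with one p-orbital electron; the doubly-bonded nitrogens are pyridine-type — their lone pairs lie in the ring plane, leaving one electron in the p orbital — every position has a p orbital, so the cyclic π system is continuous.
Counting π electrons: 4 × 2 = 8 from the 4 double-bond units.
8 = 4(2); a planar, fully conjugated 4n system is antiaromatic.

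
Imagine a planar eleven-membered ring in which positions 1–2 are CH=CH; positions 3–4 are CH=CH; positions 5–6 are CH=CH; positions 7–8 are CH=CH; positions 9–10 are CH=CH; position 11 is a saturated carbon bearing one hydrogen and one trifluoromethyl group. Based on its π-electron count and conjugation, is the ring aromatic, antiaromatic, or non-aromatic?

The CH(trifluoromethyl) position has four σ bonds — that saturated carbon is sp³ and has no p orbital in the ring π system — so the cyclic conjugation is interrupted.
Broken conjugation rules out both aromaticity and antiaromaticity.

Non-aromatic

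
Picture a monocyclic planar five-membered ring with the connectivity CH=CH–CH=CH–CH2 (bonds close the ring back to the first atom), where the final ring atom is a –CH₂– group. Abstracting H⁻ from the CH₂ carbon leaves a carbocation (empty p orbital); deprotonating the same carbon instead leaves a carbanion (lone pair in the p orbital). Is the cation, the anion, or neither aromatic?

Both ions have a continuous loop of p orbitals — each ring atom is sp².
Cation: 2 × 2 + 0 = 4 π electrons → 4(1), antiaromatic.
Anion: 2 × 2 + 2 = 6 π electrons → 4(1)+2, aromatic.

The anion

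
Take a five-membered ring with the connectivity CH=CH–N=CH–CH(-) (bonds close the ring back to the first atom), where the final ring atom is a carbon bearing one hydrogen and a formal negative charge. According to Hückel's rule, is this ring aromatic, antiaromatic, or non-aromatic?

Aromatic

All ring atoms are sp² and supply a p orbital to the ring (the double-bond atoms are sp², each contributing one p electron; each sp² =N– keeps its lone pair in-plane and puts one electron into the π system; the carbanion's lone pair occupies the p orbital); the conjugation is uninterrupted.
Adding the contributions, 2 × 2 = 4 from the double-bond units + 2 from the CH(-) atom = 6.
That gives a 4n+2 count (6, n = 1).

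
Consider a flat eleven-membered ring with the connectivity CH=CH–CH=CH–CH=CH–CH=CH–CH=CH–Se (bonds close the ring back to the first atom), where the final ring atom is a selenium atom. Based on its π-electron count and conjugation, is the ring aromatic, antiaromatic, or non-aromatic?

Every ring atom contributes a p orbital perpendicular to the ring (every atom in a ring double bond is sp² and brings one electron to the p orbital; the selenium donates one lone pair from its p orbital), so the π system is cyclic and fully conjugated.
Adding the contributions, 5 × 2 = 10 from the double-bond units + 2 from the Se atom = 12.
A 4n π count (12, n = 3) in a planar conjugated ring means antiaromatic.

Antiaromatic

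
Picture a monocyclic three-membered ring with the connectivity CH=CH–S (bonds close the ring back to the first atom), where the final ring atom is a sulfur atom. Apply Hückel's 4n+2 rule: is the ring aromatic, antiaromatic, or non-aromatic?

The p orbitals form a continuous loop: the double-bond atoms are sp², each contributing one p electron; the sulfur donates one lone pair from its p orbital. The ring is fully conjugated.
Tallying contributions gives 1 × 2 = 2 from the double-bond unit + 2 from the S atom = 4.
4 = 4(1); a planar, fully conjugated 4n system is antiaromatic.

Antiaromatic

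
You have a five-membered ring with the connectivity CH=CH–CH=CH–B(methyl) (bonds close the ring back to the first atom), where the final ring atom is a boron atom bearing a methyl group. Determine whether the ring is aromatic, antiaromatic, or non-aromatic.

Every ring atom contributes a p orbital perpendicular to the ring (every atom in a ring double bond is sp² and brings one electron to the p orbital; the boron has an empty p orbital), so the π system is cyclic and fully conjugated.
Adding the contributions, 2 × 2 = 4 from the double-bond units + 0 from the B(methyl) atom = 4.
With 4 = 4·1 π electrons, Hückel's rule classifies the planar ring as antiaromatic.

Antiaromatic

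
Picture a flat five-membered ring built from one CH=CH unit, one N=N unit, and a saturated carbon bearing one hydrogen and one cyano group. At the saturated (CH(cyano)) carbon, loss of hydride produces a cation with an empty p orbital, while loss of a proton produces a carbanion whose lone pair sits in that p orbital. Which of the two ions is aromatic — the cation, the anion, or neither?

The anion

In either ion the ring is fully conjugated: every atom, including the new sp² carbon, supplies a p orbital.
Cation: 2 × 2 + 0 = 4 π electrons → 4(1), antiaromatic.
Anion: 2 × 2 + 2 = 6 π electrons → 4(1)+2, aromatic.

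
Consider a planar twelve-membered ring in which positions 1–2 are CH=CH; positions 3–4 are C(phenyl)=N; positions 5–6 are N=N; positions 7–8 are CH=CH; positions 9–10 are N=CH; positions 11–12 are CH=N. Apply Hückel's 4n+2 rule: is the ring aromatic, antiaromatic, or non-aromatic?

Antiaromatic

Check conjugation: each doubly-bonded ring atom is sp² with one p-orbital electron; the doubly-bonded nitrogens are pyridine-type — their lone pairs lie in the ring plane, leaving one electron in the p orbital — every position has a p orbital, so the cyclic π system is continuous.
Adding the contributions, 6 × 2 = 12 from the 6 double-bond units.
A 4n π count (12, n = 3) in a planar conjugated ring means antiaromatic.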